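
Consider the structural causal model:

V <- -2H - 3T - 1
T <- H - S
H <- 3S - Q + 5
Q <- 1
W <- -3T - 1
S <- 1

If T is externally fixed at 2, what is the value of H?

Under do(T=2), the mechanism T <- H - S is discarded; T is fixed at 2.
Since H is not a descendant of the intervened variable, it is unaffected.
H = 3S - Q + 5  [with S=1, Q=1]  = 7

7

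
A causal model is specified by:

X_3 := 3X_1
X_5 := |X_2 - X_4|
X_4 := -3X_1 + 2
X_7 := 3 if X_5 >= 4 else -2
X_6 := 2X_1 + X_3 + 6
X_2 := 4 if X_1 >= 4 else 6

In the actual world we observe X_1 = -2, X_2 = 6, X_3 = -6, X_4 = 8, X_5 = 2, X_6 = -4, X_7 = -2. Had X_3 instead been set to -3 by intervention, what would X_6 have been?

-1

The intervention breaks the incoming arrows to X_3: X_3 := 3X_1 no longer applies, and X_3 = -3.
X_6 = 2X_1 + X_3 + 6  [with X_1=-2, X_3=-3]  = -1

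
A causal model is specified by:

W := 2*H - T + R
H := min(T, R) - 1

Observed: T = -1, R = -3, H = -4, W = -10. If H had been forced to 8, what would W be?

14

The intervention breaks the incoming arrows to H: H := min(T, R) - 1 no longer applies, and H = 8.
W = 2*H - T + R  [with H=8, T=-1, R=-3]  = 14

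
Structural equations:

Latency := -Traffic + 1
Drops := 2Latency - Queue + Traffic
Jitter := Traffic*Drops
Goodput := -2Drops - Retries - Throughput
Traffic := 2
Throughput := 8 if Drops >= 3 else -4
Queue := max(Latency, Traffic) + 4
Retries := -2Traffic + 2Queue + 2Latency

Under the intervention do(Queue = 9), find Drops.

The intervention breaks the incoming arrows to Queue: Queue := max(Latency, Traffic) + 4 no longer applies, and Queue = 9.
Latency = -Traffic + 1  [with Traffic=2]  = -1
Drops = 2Latency - Queue + Traffic  [with Latency=-1, Queue=9, Traffic=2]  = -9

-9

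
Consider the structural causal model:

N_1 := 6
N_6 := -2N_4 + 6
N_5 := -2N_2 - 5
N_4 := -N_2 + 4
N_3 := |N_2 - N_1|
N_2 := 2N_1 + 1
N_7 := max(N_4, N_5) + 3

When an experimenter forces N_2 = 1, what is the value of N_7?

Under do(N_2=1), the mechanism N_2 := 2N_1 + 1 is discarded; N_2 is fixed at 1.
N_4 = -N_2 + 4  [with N_2=1]  = 3
N_5 = -2N_2 - 5  [with N_2=1]  = -7
N_7 = max(N_4, N_5) + 3  [with N_4=3, N_5=-7]  = 6

6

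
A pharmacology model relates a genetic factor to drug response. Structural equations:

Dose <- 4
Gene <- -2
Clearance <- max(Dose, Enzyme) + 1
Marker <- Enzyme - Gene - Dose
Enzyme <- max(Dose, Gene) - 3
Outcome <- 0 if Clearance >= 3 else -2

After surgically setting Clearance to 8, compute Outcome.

0

The intervention breaks the incoming arrows to Clearance: Clearance <- max(Dose, Enzyme) + 1 no longer applies, and Clearance = 8.
Outcome = 0 if Clearance >= 3 else -2  [with Clearance=8]  = 0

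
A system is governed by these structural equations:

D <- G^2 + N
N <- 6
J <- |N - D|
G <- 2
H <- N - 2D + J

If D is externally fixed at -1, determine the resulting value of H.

do(D=-1) replaces the equation D <- G^2 + N with the constant D = -1.
J = |N - D|  [with N=6, D=-1]  = 7
H = N - 2D + J  [with N=6, D=-1, J=7]  = 15

15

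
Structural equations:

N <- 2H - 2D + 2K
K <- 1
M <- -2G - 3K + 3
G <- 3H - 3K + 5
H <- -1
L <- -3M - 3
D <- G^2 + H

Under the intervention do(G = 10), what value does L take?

The intervention breaks the incoming arrows to G: G <- 3H - 3K + 5 no longer applies, and G = 10.
M = -2G - 3K + 3  [with G=10, K=1]  = -20
L = -3M - 3  [with M=-20]  = 57

57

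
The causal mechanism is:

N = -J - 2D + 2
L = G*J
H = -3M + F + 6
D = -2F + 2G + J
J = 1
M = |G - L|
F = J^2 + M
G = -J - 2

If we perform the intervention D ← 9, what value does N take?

-17

do(D=9) replaces the equation D = -2F + 2G + J with the constant D = 9.
N = -J - 2D + 2  [with J=1, D=9]  = -17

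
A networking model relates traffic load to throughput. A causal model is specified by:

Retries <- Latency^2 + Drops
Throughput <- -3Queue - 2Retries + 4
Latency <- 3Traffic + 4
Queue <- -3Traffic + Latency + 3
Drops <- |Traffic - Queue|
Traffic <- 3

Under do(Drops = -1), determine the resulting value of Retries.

Intervening sets Drops = -1 and removes its equation (Drops <- |Traffic - Queue|).
Latency = 3Traffic + 4  [with Traffic=3]  = 13
Retries = Latency^2 + Drops  [with Latency=13, Drops=-1]  = 168

168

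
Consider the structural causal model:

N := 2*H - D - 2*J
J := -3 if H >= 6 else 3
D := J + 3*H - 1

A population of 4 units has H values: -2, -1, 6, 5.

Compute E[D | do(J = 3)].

8

The intervention sets J=3 in all 4 units regardless of H. Recomputing D per unit gives -4, -1, 20, 17; average 8.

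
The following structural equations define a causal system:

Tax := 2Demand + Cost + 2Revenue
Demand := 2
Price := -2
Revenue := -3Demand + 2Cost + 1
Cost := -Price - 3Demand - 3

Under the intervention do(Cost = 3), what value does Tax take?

do(Cost=3) replaces the equation Cost := -Price - 3Demand - 3 with the constant Cost = 3.
Revenue = -3Demand + 2Cost + 1  [with Demand=2, Cost=3]  = 1
Tax = 2Demand + Cost + 2Revenue  [with Demand=2, Cost=3, Revenue=1]  = 9

9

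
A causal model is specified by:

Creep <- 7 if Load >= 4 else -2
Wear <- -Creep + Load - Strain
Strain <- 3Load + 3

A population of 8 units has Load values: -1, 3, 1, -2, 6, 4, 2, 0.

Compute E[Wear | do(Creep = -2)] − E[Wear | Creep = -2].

-2.25

Every unit gets Creep=-2 under the intervention. Wear values become 1, -7, -3, 3, -13, -9, -5, -1; E[Wear|do(Creep=-2)] = -4.25.
Observing Creep=-2 restricts to units where Creep's equation naturally yields -2: Load ∈ {-1, 3, 1, -2, 2, 0}. In that subpopulation Wear = 1, -7, -3, 3, -5, -1, mean -2.
Difference = -4.25 − (-2) = -2.25.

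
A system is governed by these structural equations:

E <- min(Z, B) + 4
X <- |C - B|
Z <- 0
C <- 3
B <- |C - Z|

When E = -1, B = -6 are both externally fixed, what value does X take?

9

Under do(E = -1, B = -6), each intervened variable's structural equation is replaced by its fixed value.
X = |C - B|  [with C=3, B=-6]  = 9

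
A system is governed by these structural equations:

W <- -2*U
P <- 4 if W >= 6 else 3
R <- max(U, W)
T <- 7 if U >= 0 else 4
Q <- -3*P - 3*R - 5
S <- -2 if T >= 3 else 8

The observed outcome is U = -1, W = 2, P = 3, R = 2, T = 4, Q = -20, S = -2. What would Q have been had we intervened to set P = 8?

The intervention breaks the incoming arrows to P: P <- 4 if W >= 6 else 3 no longer applies, and P = 8.
W = -2*U  [with U=-1]  = 2
R = max(U, W)  [with U=-1, W=2]  = 2
Q = -3*P - 3*R - 5  [with P=8, R=2]  = -35

-35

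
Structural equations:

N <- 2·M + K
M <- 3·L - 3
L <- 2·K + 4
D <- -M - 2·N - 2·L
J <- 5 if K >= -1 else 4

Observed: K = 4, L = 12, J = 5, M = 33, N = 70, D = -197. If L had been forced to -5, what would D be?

Under do(L=-5), the mechanism L <- 2·K + 4 is discarded; L is fixed at -5.
M = 3·L - 3  [with L=-5]  = -18
N = 2·M + K  [with M=-18, K=4]  = -32
D = -M - 2·N - 2·L  [with M=-18, N=-32, L=-5]  = 92

92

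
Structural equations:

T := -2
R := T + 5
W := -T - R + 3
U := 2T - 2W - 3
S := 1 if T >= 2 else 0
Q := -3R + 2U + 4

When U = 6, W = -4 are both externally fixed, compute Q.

7

The joint intervention fixes U = 6, W = -4, removing each variable's own equation.
R = T + 5  [with T=-2]  = 3
Q = -3R + 2U + 4  [with R=3, U=6]  = 7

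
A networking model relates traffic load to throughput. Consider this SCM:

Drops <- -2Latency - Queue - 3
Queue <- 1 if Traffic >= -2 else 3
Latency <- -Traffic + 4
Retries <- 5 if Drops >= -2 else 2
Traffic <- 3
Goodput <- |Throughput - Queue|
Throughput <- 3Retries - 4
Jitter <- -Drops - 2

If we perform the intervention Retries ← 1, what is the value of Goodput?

do(Retries=1) replaces the equation Retries <- 5 if Drops >= -2 else 2 with the constant Retries = 1.
Queue = 1 if Traffic >= -2 else 3  [with Traffic=3]  = 1
Throughput = 3Retries - 4  [with Retries=1]  = -1
Goodput = |Throughput - Queue|  [with Throughput=-1, Queue=1]  = 2

2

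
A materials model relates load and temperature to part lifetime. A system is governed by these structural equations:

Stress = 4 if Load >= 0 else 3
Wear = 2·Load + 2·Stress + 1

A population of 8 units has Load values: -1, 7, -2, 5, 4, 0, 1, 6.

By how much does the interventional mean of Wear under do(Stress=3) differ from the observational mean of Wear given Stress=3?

do(Stress=3) breaks Stress's dependence on Load. With Stress=3 fixed, Wear across the units is 5, 21, 3, 17, 15, 7, 9, 19, mean 12.
Observing Stress=3 restricts to units where Stress's equation naturally yields 3: Load ∈ {-1, -2}. In that subpopulation Wear = 5, 3, mean 4.
Difference = 12 − 4 = 8.

8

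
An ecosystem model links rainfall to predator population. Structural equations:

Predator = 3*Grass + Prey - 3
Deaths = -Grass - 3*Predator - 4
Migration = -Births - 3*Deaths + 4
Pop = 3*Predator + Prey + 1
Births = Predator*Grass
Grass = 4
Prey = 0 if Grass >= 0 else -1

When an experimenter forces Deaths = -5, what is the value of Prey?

0

Under do(Deaths=-5), the mechanism Deaths = -Grass - 3*Predator - 4 is discarded; Deaths is fixed at -5.
No directed path runs from Deaths to Prey, so Prey keeps its natural value.
Prey = 0 if Grass >= 0 else -1  [with Grass=4]  = 0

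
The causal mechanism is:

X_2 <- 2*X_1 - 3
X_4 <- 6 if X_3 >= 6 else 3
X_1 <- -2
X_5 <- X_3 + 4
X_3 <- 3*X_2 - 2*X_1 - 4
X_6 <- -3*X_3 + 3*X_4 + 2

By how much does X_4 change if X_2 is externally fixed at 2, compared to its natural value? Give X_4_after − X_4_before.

3

Under do(X_2=2), the mechanism X_2 <- 2*X_1 - 3 is discarded; X_2 is fixed at 2.
X_3 = 3*X_2 - 2*X_1 - 4  [with X_2=2, X_1=-2]  = 6
X_4 = 6 if X_3 >= 6 else 3  [with X_3=6]  = 6
Without intervention: X_2 = 2*X_1 - 3  [with X_1=-2]  = -7; X_3 = 3*X_2 - 2*X_1 - 4  [with X_2=-7, X_1=-2]  = -21; X_4 = 6 if X_3 >= 6 else 3  [with X_3=-21]  = 3.
Change = 6 − 3 = 3.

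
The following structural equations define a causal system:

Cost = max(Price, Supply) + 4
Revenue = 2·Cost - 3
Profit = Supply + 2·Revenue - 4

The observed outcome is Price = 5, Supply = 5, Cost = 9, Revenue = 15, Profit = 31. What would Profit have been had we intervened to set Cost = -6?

-29

do(Cost=-6) replaces the equation Cost = max(Price, Supply) + 4 with the constant Cost = -6.
Revenue = 2·Cost - 3  [with Cost=-6]  = -15
Profit = Supply + 2·Revenue - 4  [with Supply=5, Revenue=-15]  = -29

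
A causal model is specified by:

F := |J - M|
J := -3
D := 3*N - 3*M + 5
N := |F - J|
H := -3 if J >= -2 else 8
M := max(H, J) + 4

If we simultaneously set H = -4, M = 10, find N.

16

Under do(H = -4, M = 10), each intervened variable's structural equation is replaced by its fixed value.
F = |J - M|  [with J=-3, M=10]  = 13
N = |F - J|  [with F=13, J=-3]  = 16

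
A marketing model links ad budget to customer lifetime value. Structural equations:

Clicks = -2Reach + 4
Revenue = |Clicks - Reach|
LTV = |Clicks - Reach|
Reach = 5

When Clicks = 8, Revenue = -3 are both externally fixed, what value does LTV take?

3

Setting Clicks = 8, Revenue = -3 by intervention discards those variables' equations.
LTV = |Clicks - Reach|  [with Clicks=8, Reach=5]  = 3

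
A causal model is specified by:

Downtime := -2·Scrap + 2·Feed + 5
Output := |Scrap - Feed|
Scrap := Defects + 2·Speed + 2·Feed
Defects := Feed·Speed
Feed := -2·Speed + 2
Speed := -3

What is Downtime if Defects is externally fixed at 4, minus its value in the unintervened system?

The intervention breaks the incoming arrows to Defects: Defects := Feed·Speed no longer applies, and Defects = 4.
Feed = -2·Speed + 2  [with Speed=-3]  = 8
Scrap = Defects + 2·Speed + 2·Feed  [with Defects=4, Speed=-3, Feed=8]  = 14
Downtime = -2·Scrap + 2·Feed + 5  [with Scrap=14, Feed=8]  = -7
Without intervention: Feed = -2·Speed + 2  [with Speed=-3]  = 8; Defects = Feed·Speed  [with Feed=8, Speed=-3]  = -24; Scrap = Defects + 2·Speed + 2·Feed  [with Defects=-24, Speed=-3, Feed=8]  = -14; Downtime = -2·Scrap + 2·Feed + 5  [with Scrap=-14, Feed=8]  = 49.
Change = -7 − 49 = -56.

-56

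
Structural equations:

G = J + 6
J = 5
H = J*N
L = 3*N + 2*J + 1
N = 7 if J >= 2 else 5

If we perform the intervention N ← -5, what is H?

The intervention breaks the incoming arrows to N: N = 7 if J >= 2 else 5 no longer applies, and N = -5.
H = J*N  [with J=5, N=-5]  = -25

-25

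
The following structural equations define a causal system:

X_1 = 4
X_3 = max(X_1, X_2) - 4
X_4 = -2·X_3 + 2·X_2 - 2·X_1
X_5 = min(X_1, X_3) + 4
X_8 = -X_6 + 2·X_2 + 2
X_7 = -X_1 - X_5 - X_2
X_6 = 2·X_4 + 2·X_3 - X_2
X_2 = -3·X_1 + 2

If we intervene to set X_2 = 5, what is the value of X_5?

5

do(X_2=5) replaces the equation X_2 = -3·X_1 + 2 with the constant X_2 = 5.
X_3 = max(X_1, X_2) - 4  [with X_1=4, X_2=5]  = 1
X_5 = min(X_1, X_3) + 4  [with X_1=4, X_3=1]  = 5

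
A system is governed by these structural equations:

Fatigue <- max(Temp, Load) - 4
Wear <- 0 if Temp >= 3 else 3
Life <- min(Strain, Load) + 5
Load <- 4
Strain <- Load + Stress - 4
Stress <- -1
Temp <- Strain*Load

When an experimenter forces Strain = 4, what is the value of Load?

Under do(Strain=4), the mechanism Strain <- Load + Stress - 4 is discarded; Strain is fixed at 4.
Load is not downstream of the intervention, so its value is determined by the original equations.

4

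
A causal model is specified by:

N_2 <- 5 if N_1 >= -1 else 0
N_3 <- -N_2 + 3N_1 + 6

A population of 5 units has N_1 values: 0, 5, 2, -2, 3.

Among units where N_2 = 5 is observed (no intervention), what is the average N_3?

8.5

E[N_3|N_2=5] averages over only the 4 units with N_2=5 (N_1 = 0, 5, 2, 3): N_3 = 1, 16, 7, 10, mean 8.5.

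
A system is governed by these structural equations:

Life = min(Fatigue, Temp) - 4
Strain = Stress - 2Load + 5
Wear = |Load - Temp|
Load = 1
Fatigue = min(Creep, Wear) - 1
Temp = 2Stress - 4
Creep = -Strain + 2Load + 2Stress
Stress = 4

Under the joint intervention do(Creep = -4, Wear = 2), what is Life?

Setting Creep = -4, Wear = 2 by intervention discards those variables' equations.
Temp = 2Stress - 4  [with Stress=4]  = 4
Fatigue = min(Creep, Wear) - 1  [with Creep=-4, Wear=2]  = -5
Life = min(Fatigue, Temp) - 4  [with Fatigue=-5, Temp=4]  = -9

-9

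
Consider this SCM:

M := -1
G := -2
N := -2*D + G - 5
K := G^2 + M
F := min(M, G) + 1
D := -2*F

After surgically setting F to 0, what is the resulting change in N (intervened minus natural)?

4

The intervention breaks the incoming arrows to F: F := min(M, G) + 1 no longer applies, and F = 0.
D = -2*F  [with F=0]  = 0
N = -2*D + G - 5  [with D=0, G=-2]  = -7
Without intervention: F = min(M, G) + 1  [with M=-1, G=-2]  = -1; D = -2*F  [with F=-1]  = 2; N = -2*D + G - 5  [with D=2, G=-2]  = -11.
Change = -7 − (-11) = 4.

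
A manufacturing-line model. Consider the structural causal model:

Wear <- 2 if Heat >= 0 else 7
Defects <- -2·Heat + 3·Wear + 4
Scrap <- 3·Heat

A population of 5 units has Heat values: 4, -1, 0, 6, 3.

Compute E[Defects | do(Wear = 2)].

do(Wear=2) breaks Wear's dependence on Heat. With Wear=2 fixed, Defects across the units is 2, 12, 10, -2, 4, mean 5.2.

5.2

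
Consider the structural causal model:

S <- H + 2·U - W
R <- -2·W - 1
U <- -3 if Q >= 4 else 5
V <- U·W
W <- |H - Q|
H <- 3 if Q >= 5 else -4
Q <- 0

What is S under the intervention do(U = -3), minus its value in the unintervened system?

-16

do(U=-3) replaces the equation U <- -3 if Q >= 4 else 5 with the constant U = -3.
H = 3 if Q >= 5 else -4  [with Q=0]  = -4
W = |H - Q|  [with H=-4, Q=0]  = 4
S = H + 2·U - W  [with H=-4, U=-3, W=4]  = -14
Without intervention: U = -3 if Q >= 4 else 5  [with Q=0]  = 5; H = 3 if Q >= 5 else -4  [with Q=0]  = -4; W = |H - Q|  [with H=-4, Q=0]  = 4; S = H + 2·U - W  [with H=-4, U=5, W=4]  = 2.
Change = -14 − 2 = -16.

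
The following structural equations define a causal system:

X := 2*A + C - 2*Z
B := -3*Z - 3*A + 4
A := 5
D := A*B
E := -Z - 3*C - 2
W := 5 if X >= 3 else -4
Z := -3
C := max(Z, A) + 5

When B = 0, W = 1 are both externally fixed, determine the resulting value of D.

0

Under do(B = 0, W = 1), each intervened variable's structural equation is replaced by its fixed value.
D = A*B  [with A=5, B=0]  = 0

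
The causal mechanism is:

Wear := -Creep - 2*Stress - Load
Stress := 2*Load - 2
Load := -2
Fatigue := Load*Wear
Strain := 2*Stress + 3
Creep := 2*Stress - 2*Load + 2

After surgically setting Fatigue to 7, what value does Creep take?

do(Fatigue=7) replaces the equation Fatigue := Load*Wear with the constant Fatigue = 7.
No directed path runs from Fatigue to Creep, so Creep keeps its natural value.
Stress = 2*Load - 2  [with Load=-2]  = -6
Creep = 2*Stress - 2*Load + 2  [with Stress=-6, Load=-2]  = -6

-6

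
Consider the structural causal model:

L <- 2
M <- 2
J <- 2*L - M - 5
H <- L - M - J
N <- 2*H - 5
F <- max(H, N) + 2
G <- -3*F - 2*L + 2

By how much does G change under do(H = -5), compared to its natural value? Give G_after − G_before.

The intervention breaks the incoming arrows to H: H <- L - M - J no longer applies, and H = -5.
N = 2*H - 5  [with H=-5]  = -15
F = max(H, N) + 2  [with H=-5, N=-15]  = -3
G = -3*F - 2*L + 2  [with F=-3, L=2]  = 7
Without intervention: J = 2*L - M - 5  [with L=2, M=2]  = -3; H = L - M - J  [with L=2, M=2, J=-3]  = 3; N = 2*H - 5  [with H=3]  = 1; F = max(H, N) + 2  [with H=3, N=1]  = 5; G = -3*F - 2*L + 2  [with F=5, L=2]  = -17.
Change = 7 − (-17) = 24.

24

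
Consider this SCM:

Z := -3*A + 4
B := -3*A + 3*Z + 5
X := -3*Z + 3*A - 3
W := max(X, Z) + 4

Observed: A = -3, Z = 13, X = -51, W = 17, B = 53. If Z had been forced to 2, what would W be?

Under do(Z=2), the mechanism Z := -3*A + 4 is discarded; Z is fixed at 2.
X = -3*Z + 3*A - 3  [with Z=2, A=-3]  = -18
W = max(X, Z) + 4  [with X=-18, Z=2]  = 6

6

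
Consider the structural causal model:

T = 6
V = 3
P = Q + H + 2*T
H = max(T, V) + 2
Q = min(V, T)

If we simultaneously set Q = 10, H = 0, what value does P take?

Setting Q = 10, H = 0 by intervention discards those variables' equations.
P = Q + H + 2*T  [with Q=10, H=0, T=6]  = 22

22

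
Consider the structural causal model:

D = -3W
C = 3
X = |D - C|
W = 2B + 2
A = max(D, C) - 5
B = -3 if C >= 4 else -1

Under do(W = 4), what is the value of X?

do(W=4) replaces the equation W = 2B + 2 with the constant W = 4.
D = -3W  [with W=4]  = -12
X = |D - C|  [with D=-12, C=3]  = 15

15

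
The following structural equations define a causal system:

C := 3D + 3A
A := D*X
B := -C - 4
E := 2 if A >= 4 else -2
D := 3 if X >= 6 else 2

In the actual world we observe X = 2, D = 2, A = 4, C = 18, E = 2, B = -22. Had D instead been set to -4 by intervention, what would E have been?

do(D=-4) replaces the equation D := 3 if X >= 6 else 2 with the constant D = -4.
A = D*X  [with D=-4, X=2]  = -8
E = 2 if A >= 4 else -2  [with A=-8]  = -2

-2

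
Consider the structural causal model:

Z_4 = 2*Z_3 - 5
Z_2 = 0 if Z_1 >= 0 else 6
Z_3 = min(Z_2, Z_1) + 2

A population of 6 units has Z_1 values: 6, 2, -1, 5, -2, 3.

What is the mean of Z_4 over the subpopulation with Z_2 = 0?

E[Z_4|Z_2=0] averages over only the 4 units with Z_2=0 (Z_1 = 6, 2, 5, 3): Z_4 = -1, -1, -1, -1, mean -1.

-1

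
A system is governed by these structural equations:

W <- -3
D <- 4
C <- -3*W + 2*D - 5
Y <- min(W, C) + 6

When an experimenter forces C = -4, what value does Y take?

2

The intervention breaks the incoming arrows to C: C <- -3*W + 2*D - 5 no longer applies, and C = -4.
Y = min(W, C) + 6  [with W=-3, C=-4]  = 2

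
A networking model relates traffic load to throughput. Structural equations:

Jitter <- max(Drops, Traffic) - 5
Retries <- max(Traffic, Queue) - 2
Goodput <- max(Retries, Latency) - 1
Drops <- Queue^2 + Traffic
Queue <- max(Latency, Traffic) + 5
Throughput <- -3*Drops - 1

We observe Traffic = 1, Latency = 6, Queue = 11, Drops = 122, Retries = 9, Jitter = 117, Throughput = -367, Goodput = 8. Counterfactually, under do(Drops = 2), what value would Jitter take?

-3

Under do(Drops=2), the mechanism Drops <- Queue^2 + Traffic is discarded; Drops is fixed at 2.
Jitter = max(Drops, Traffic) - 5  [with Drops=2, Traffic=1]  = -3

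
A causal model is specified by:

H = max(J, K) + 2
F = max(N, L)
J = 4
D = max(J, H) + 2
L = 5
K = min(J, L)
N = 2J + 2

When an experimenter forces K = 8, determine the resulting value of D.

12

The intervention breaks the incoming arrows to K: K = min(J, L) no longer applies, and K = 8.
H = max(J, K) + 2  [with J=4, K=8]  = 10
D = max(J, H) + 2  [with J=4, H=10]  = 12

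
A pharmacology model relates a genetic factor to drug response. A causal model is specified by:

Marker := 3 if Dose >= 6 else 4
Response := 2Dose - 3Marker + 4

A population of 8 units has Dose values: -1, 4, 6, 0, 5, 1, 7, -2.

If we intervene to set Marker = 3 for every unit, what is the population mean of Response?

do(Marker=3) breaks Marker's dependence on Dose. With Marker=3 fixed, Response across the units is -7, 3, 7, -5, 5, -3, 9, -9, mean 0.

0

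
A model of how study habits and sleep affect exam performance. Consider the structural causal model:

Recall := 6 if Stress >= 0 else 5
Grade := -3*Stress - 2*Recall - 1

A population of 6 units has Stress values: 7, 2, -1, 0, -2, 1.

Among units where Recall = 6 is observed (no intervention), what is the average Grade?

E[Grade|Recall=6] averages over only the 4 units with Recall=6 (Stress = 7, 2, 0, 1): Grade = -34, -19, -13, -16, mean -20.5.

-20.5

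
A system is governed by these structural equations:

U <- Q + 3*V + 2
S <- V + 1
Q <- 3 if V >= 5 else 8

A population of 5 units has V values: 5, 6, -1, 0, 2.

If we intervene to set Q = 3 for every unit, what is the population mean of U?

12.2

The intervention sets Q=3 in all 5 units regardless of V. Recomputing U per unit gives 20, 23, 2, 5, 11; average 12.2.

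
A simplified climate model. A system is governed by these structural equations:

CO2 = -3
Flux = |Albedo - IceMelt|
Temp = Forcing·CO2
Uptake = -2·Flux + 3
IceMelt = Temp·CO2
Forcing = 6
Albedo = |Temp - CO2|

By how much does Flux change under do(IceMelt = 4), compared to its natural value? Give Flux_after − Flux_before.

Under do(IceMelt=4), the mechanism IceMelt = Temp·CO2 is discarded; IceMelt is fixed at 4.
Temp = Forcing·CO2  [with Forcing=6, CO2=-3]  = -18
Albedo = |Temp - CO2|  [with Temp=-18, CO2=-3]  = 15
Flux = |Albedo - IceMelt|  [with Albedo=15, IceMelt=4]  = 11
Without intervention: Temp = Forcing·CO2  [with Forcing=6, CO2=-3]  = -18; IceMelt = Temp·CO2  [with Temp=-18, CO2=-3]  = 54; Albedo = |Temp - CO2|  [with Temp=-18, CO2=-3]  = 15; Flux = |Albedo - IceMelt|  [with Albedo=15, IceMelt=54]  = 39.
Change = 11 − 39 = -28.

-28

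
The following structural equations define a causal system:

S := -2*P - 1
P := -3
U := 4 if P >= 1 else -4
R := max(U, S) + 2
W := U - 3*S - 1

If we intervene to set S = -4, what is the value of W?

7

The intervention breaks the incoming arrows to S: S := -2*P - 1 no longer applies, and S = -4.
U = 4 if P >= 1 else -4  [with P=-3]  = -4
W = U - 3*S - 1  [with U=-4, S=-4]  = 7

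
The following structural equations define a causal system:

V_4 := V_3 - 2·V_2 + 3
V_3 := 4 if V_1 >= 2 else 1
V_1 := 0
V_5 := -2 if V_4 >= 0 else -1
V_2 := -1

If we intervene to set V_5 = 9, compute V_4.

6

The intervention breaks the incoming arrows to V_5: V_5 := -2 if V_4 >= 0 else -1 no longer applies, and V_5 = 9.
Since V_4 is not a descendant of the intervened variable, it is unaffected.
V_3 = 4 if V_1 >= 2 else 1  [with V_1=0]  = 1
V_4 = V_3 - 2·V_2 + 3  [with V_3=1, V_2=-1]  = 6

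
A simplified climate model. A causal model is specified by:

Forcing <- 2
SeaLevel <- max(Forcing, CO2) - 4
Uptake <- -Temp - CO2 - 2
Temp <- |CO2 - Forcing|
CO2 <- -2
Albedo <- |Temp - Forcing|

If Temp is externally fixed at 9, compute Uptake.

The intervention breaks the incoming arrows to Temp: Temp <- |CO2 - Forcing| no longer applies, and Temp = 9.
Uptake = -Temp - CO2 - 2  [with Temp=9, CO2=-2]  = -9

-9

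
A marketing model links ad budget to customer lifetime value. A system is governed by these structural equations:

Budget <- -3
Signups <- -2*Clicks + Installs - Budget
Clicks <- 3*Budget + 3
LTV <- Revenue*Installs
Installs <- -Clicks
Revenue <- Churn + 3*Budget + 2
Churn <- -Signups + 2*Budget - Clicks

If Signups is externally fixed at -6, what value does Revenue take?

Under do(Signups=-6), the mechanism Signups <- -2*Clicks + Installs - Budget is discarded; Signups is fixed at -6.
Clicks = 3*Budget + 3  [with Budget=-3]  = -6
Churn = -Signups + 2*Budget - Clicks  [with Signups=-6, Budget=-3, Clicks=-6]  = 6
Revenue = Churn + 3*Budget + 2  [with Churn=6, Budget=-3]  = -1

-1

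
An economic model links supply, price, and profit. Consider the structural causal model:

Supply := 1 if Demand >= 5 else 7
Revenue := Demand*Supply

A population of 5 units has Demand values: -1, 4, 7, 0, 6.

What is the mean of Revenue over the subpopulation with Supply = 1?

6.5

E[Revenue|Supply=1] averages over only the 2 units with Supply=1 (Demand = 7, 6): Revenue = 7, 6, mean 6.5.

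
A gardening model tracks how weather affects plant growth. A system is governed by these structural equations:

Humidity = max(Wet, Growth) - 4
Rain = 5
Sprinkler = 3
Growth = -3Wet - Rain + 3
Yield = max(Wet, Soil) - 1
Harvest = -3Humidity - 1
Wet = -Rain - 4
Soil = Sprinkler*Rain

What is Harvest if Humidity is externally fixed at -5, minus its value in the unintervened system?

78

Intervening sets Humidity = -5 and removes its equation (Humidity = max(Wet, Growth) - 4).
Harvest = -3Humidity - 1  [with Humidity=-5]  = 14
Without intervention: Wet = -Rain - 4  [with Rain=5]  = -9; Growth = -3Wet - Rain + 3  [with Wet=-9, Rain=5]  = 25; Humidity = max(Wet, Growth) - 4  [with Wet=-9, Growth=25]  = 21; Harvest = -3Humidity - 1  [with Humidity=21]  = -64.
Change = 14 − (-64) = 78.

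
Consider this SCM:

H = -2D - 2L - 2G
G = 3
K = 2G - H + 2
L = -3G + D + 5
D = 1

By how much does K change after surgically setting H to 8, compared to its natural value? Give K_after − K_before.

Intervening sets H = 8 and removes its equation (H = -2D - 2L - 2G).
K = 2G - H + 2  [with G=3, H=8]  = 0
Without intervention: L = -3G + D + 5  [with G=3, D=1]  = -3; H = -2D - 2L - 2G  [with D=1, L=-3, G=3]  = -2; K = 2G - H + 2  [with G=3, H=-2]  = 10.
Change = 0 − 10 = -10.

-10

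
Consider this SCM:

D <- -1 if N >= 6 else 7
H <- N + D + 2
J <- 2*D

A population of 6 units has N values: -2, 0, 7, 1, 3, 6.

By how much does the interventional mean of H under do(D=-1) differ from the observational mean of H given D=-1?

-4

do(D=-1) breaks D's dependence on N. With D=-1 fixed, H across the units is -1, 1, 8, 2, 4, 7, mean 3.5.
Conditioning on D=-1 selects the 2 unit(s) with N ∈ {7, 6}. Their H values: 8, 7. Mean = 7.5.
Difference = 3.5 − 7.5 = -4.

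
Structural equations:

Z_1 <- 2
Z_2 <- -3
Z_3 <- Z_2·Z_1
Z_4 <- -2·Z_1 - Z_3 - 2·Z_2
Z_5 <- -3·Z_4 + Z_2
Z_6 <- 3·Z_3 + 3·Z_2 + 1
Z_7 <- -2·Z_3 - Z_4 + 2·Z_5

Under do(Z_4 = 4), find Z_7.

-22

The intervention breaks the incoming arrows to Z_4: Z_4 <- -2·Z_1 - Z_3 - 2·Z_2 no longer applies, and Z_4 = 4.
Z_3 = Z_2·Z_1  [with Z_2=-3, Z_1=2]  = -6
Z_5 = -3·Z_4 + Z_2  [with Z_4=4, Z_2=-3]  = -15
Z_7 = -2·Z_3 - Z_4 + 2·Z_5  [with Z_3=-6, Z_4=4, Z_5=-15]  = -22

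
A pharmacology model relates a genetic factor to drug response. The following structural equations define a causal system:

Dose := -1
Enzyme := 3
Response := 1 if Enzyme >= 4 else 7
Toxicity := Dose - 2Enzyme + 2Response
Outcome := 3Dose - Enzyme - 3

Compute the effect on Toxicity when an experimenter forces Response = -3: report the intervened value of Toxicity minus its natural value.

The intervention breaks the incoming arrows to Response: Response := 1 if Enzyme >= 4 else 7 no longer applies, and Response = -3.
Toxicity = Dose - 2Enzyme + 2Response  [with Dose=-1, Enzyme=3, Response=-3]  = -13
Without intervention: Response = 1 if Enzyme >= 4 else 7  [with Enzyme=3]  = 7; Toxicity = Dose - 2Enzyme + 2Response  [with Dose=-1, Enzyme=3, Response=7]  = 7.
Change = -13 − 7 = -20.

-20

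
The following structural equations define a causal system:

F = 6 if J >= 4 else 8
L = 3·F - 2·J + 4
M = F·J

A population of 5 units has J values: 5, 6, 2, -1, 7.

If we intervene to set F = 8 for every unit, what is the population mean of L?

20.4

The intervention sets F=8 in all 5 units regardless of J. Recomputing L per unit gives 18, 16, 24, 30, 14; average 20.4.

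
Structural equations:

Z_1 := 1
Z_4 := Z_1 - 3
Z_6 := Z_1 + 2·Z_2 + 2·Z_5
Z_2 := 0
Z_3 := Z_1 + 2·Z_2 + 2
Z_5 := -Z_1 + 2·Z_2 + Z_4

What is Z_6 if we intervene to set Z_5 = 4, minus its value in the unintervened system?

14

The intervention breaks the incoming arrows to Z_5: Z_5 := -Z_1 + 2·Z_2 + Z_4 no longer applies, and Z_5 = 4.
Z_6 = Z_1 + 2·Z_2 + 2·Z_5  [with Z_1=1, Z_2=0, Z_5=4]  = 9
Without intervention: Z_4 = Z_1 - 3  [with Z_1=1]  = -2; Z_5 = -Z_1 + 2·Z_2 + Z_4  [with Z_1=1, Z_2=0, Z_4=-2]  = -3; Z_6 = Z_1 + 2·Z_2 + 2·Z_5  [with Z_1=1, Z_2=0, Z_5=-3]  = -5.
Change = 9 − (-5) = 14.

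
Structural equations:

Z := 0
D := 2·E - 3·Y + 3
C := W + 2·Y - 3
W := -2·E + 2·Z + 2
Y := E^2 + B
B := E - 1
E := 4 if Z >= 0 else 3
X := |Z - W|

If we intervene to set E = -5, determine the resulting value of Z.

0

Under do(E=-5), the mechanism E := 4 if Z >= 0 else 3 is discarded; E is fixed at -5.
Z is not downstream of the intervention, so its value is determined by the original equations.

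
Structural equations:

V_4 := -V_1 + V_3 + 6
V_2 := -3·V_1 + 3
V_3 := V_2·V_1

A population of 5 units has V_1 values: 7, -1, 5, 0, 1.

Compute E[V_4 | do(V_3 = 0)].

3.6

The intervention sets V_3=0 in all 5 units regardless of V_1. Recomputing V_4 per unit gives -1, 7, 1, 6, 5; average 3.6.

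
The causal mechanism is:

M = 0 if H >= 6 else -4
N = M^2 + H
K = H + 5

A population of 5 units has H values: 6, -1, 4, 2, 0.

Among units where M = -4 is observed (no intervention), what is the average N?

Observing M=-4 restricts to units where M's equation naturally yields -4: H ∈ {-1, 4, 2, 0}. In that subpopulation N = 15, 20, 18, 16, mean 17.25.

17.25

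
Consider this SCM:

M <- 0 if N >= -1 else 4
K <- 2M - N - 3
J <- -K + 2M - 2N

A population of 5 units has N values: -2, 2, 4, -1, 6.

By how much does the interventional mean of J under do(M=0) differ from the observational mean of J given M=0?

0.95

do(M=0) breaks M's dependence on N. With M=0 fixed, J across the units is 5, 1, -1, 4, -3, mean 1.2.
E[J|M=0] averages over only the 4 units with M=0 (N = 2, 4, -1, 6): J = 1, -1, 4, -3, mean 0.25.
Difference = 1.2 − 0.25 = 0.95.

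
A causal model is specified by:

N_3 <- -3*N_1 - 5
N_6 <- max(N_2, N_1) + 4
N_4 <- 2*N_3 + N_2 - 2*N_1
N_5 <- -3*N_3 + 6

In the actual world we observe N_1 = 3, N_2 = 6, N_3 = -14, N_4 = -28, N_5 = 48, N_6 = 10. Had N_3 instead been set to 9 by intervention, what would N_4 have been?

18

The intervention breaks the incoming arrows to N_3: N_3 <- -3*N_1 - 5 no longer applies, and N_3 = 9.
N_4 = 2*N_3 + N_2 - 2*N_1  [with N_3=9, N_2=6, N_1=3]  = 18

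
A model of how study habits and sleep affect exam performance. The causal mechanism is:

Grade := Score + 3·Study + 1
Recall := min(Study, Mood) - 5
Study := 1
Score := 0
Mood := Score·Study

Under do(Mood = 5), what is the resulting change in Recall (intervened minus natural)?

The intervention breaks the incoming arrows to Mood: Mood := Score·Study no longer applies, and Mood = 5.
Recall = min(Study, Mood) - 5  [with Study=1, Mood=5]  = -4
Without intervention: Mood = Score·Study  [with Score=0, Study=1]  = 0; Recall = min(Study, Mood) - 5  [with Study=1, Mood=0]  = -5.
Change = -4 − (-5) = 1.

1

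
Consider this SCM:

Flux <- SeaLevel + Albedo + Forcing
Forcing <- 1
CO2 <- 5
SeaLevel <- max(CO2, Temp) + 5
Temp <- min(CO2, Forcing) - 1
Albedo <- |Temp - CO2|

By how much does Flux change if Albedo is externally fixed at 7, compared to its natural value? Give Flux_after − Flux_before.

2

Under do(Albedo=7), the mechanism Albedo <- |Temp - CO2| is discarded; Albedo is fixed at 7.
Temp = min(CO2, Forcing) - 1  [with CO2=5, Forcing=1]  = 0
SeaLevel = max(CO2, Temp) + 5  [with CO2=5, Temp=0]  = 10
Flux = SeaLevel + Albedo + Forcing  [with SeaLevel=10, Albedo=7, Forcing=1]  = 18
Without intervention: Temp = min(CO2, Forcing) - 1  [with CO2=5, Forcing=1]  = 0; Albedo = |Temp - CO2|  [with Temp=0, CO2=5]  = 5; SeaLevel = max(CO2, Temp) + 5  [with CO2=5, Temp=0]  = 10; Flux = SeaLevel + Albedo + Forcing  [with SeaLevel=10, Albedo=5, Forcing=1]  = 16.
Change = 18 − 16 = 2.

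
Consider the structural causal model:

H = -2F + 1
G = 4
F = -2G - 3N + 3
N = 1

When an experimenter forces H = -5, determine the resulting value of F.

Under do(H=-5), the mechanism H = -2F + 1 is discarded; H is fixed at -5.
Since F is not a descendant of the intervened variable, it is unaffected.
F = -2G - 3N + 3  [with G=4, N=1]  = -8

-8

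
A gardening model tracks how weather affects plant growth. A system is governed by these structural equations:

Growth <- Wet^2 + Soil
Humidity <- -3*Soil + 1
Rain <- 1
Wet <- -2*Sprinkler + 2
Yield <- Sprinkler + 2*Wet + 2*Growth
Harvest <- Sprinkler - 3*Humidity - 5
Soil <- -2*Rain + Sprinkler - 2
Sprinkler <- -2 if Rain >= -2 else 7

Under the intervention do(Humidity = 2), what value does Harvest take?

-13

Intervening sets Humidity = 2 and removes its equation (Humidity <- -3*Soil + 1).
Sprinkler = -2 if Rain >= -2 else 7  [with Rain=1]  = -2
Harvest = Sprinkler - 3*Humidity - 5  [with Sprinkler=-2, Humidity=2]  = -13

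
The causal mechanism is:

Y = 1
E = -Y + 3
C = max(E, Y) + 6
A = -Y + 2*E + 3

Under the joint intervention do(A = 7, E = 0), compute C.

7

The joint intervention fixes A = 7, E = 0, removing each variable's own equation.
C = max(E, Y) + 6  [with E=0, Y=1]  = 7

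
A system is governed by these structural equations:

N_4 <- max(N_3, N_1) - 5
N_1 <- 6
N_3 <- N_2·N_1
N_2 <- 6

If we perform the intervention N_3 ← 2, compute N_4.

The intervention breaks the incoming arrows to N_3: N_3 <- N_2·N_1 no longer applies, and N_3 = 2.
N_4 = max(N_3, N_1) - 5  [with N_3=2, N_1=6]  = 1

1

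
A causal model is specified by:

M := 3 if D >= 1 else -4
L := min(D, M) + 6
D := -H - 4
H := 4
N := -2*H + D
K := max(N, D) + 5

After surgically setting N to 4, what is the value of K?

Intervening sets N = 4 and removes its equation (N := -2*H + D).
D = -H - 4  [with H=4]  = -8
K = max(N, D) + 5  [with N=4, D=-8]  = 9

9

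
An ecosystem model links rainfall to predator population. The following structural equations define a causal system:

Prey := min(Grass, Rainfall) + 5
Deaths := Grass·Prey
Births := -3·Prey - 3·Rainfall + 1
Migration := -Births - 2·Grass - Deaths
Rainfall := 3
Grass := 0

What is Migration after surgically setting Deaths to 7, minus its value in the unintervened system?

-7

The intervention breaks the incoming arrows to Deaths: Deaths := Grass·Prey no longer applies, and Deaths = 7.
Prey = min(Grass, Rainfall) + 5  [with Grass=0, Rainfall=3]  = 5
Births = -3·Prey - 3·Rainfall + 1  [with Prey=5, Rainfall=3]  = -23
Migration = -Births - 2·Grass - Deaths  [with Births=-23, Grass=0, Deaths=7]  = 16
Without intervention: Prey = min(Grass, Rainfall) + 5  [with Grass=0, Rainfall=3]  = 5; Births = -3·Prey - 3·Rainfall + 1  [with Prey=5, Rainfall=3]  = -23; Deaths = Grass·Prey  [with Grass=0, Prey=5]  = 0; Migration = -Births - 2·Grass - Deaths  [with Births=-23, Grass=0, Deaths=0]  = 23.
Change = 16 − 23 = -7.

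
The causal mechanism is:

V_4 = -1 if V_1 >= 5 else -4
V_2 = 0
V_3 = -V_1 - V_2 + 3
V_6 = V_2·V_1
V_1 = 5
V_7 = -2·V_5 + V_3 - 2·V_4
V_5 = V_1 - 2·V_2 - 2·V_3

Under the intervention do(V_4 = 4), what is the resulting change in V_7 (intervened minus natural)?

The intervention breaks the incoming arrows to V_4: V_4 = -1 if V_1 >= 5 else -4 no longer applies, and V_4 = 4.
V_3 = -V_1 - V_2 + 3  [with V_1=5, V_2=0]  = -2
V_5 = V_1 - 2·V_2 - 2·V_3  [with V_1=5, V_2=0, V_3=-2]  = 9
V_7 = -2·V_5 + V_3 - 2·V_4  [with V_5=9, V_3=-2, V_4=4]  = -28
Without intervention: V_3 = -V_1 - V_2 + 3  [with V_1=5, V_2=0]  = -2; V_4 = -1 if V_1 >= 5 else -4  [with V_1=5]  = -1; V_5 = V_1 - 2·V_2 - 2·V_3  [with V_1=5, V_2=0, V_3=-2]  = 9; V_7 = -2·V_5 + V_3 - 2·V_4  [with V_5=9, V_3=-2, V_4=-1]  = -18.
Change = -28 − (-18) = -10.

-10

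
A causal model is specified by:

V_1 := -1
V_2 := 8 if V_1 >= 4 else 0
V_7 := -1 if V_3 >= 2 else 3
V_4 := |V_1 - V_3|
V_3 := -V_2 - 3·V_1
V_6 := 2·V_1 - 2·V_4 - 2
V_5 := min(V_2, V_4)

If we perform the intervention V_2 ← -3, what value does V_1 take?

Under do(V_2=-3), the mechanism V_2 := 8 if V_1 >= 4 else 0 is discarded; V_2 is fixed at -3.
V_1 is not downstream of the intervention, so its value is determined by the original equations.

-1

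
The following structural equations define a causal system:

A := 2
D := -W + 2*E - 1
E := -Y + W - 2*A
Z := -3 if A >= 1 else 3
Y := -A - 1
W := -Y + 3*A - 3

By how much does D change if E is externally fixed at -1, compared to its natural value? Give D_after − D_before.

Under do(E=-1), the mechanism E := -Y + W - 2*A is discarded; E is fixed at -1.
Y = -A - 1  [with A=2]  = -3
W = -Y + 3*A - 3  [with Y=-3, A=2]  = 6
D = -W + 2*E - 1  [with W=6, E=-1]  = -9
Without intervention: Y = -A - 1  [with A=2]  = -3; W = -Y + 3*A - 3  [with Y=-3, A=2]  = 6; E = -Y + W - 2*A  [with Y=-3, W=6, A=2]  = 5; D = -W + 2*E - 1  [with W=6, E=5]  = 3.
Change = -9 − 3 = -12.

-12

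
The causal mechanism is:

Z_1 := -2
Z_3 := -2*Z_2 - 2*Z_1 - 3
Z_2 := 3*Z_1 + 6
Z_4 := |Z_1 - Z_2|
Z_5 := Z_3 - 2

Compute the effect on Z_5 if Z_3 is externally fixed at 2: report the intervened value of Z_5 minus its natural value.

do(Z_3=2) replaces the equation Z_3 := -2*Z_2 - 2*Z_1 - 3 with the constant Z_3 = 2.
Z_5 = Z_3 - 2  [with Z_3=2]  = 0
Without intervention: Z_2 = 3*Z_1 + 6  [with Z_1=-2]  = 0; Z_3 = -2*Z_2 - 2*Z_1 - 3  [with Z_2=0, Z_1=-2]  = 1; Z_5 = Z_3 - 2  [with Z_3=1]  = -1.
Change = 0 − (-1) = 1.

1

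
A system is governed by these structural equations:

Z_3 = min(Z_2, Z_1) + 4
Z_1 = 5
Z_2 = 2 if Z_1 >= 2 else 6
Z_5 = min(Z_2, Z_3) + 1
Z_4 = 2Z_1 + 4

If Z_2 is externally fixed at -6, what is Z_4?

14

Under do(Z_2=-6), the mechanism Z_2 = 2 if Z_1 >= 2 else 6 is discarded; Z_2 is fixed at -6.
Since Z_4 is not a descendant of the intervened variable, it is unaffected.
Z_4 = 2Z_1 + 4  [with Z_1=5]  = 14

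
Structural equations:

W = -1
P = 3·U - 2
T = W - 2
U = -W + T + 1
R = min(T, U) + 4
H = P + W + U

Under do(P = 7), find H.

Under do(P=7), the mechanism P = 3·U - 2 is discarded; P is fixed at 7.
T = W - 2  [with W=-1]  = -3
U = -W + T + 1  [with W=-1, T=-3]  = -1
H = P + W + U  [with P=7, W=-1, U=-1]  = 5

5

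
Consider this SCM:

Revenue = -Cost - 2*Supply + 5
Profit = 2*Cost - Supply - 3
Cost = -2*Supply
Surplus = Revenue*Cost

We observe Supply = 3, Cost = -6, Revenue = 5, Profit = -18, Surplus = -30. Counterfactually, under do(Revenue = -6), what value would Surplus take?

do(Revenue=-6) replaces the equation Revenue = -Cost - 2*Supply + 5 with the constant Revenue = -6.
Cost = -2*Supply  [with Supply=3]  = -6
Surplus = Revenue*Cost  [with Revenue=-6, Cost=-6]  = 36

36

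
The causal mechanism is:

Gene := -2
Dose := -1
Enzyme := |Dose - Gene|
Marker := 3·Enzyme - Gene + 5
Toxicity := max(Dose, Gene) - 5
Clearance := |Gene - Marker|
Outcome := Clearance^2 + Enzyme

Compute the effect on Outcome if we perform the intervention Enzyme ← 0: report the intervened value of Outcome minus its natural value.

-64

The intervention breaks the incoming arrows to Enzyme: Enzyme := |Dose - Gene| no longer applies, and Enzyme = 0.
Marker = 3·Enzyme - Gene + 5  [with Enzyme=0, Gene=-2]  = 7
Clearance = |Gene - Marker|  [with Gene=-2, Marker=7]  = 9
Outcome = Clearance^2 + Enzyme  [with Clearance=9, Enzyme=0]  = 81
Without intervention: Enzyme = |Dose - Gene|  [with Dose=-1, Gene=-2]  = 1; Marker = 3·Enzyme - Gene + 5  [with Enzyme=1, Gene=-2]  = 10; Clearance = |Gene - Marker|  [with Gene=-2, Marker=10]  = 12; Outcome = Clearance^2 + Enzyme  [with Clearance=12, Enzyme=1]  = 145.
Change = 81 − 145 = -64.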